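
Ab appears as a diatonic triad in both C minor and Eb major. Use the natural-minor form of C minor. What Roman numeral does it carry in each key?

VI in C minor; IV in Eb major

The scale of C minor (natural minor) is C D Eb F G Ab Bb; Ab is degree 6, and the triad built there (Ab-C-Eb) is major, so it is VI.
The scale of Eb major is Eb F G Ab Bb C D; Ab is degree 4, and the triad built there (Ab-C-Eb) is major, so it is IV.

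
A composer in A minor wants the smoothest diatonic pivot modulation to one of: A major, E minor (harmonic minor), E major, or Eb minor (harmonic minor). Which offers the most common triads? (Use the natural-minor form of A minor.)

E minor

Triads of A minor (natural minor): Am (i), Bdim (ii°), C (III), Dm (iv), Em (v), F (VI), G (VII).
A major shares 0: none.
E minor (harmonic minor) shares 3: Am, C, Em.
E major shares 0: none.
Eb minor (harmonic minor) shares 0: none.
The most common triads (3) are shared with E minor.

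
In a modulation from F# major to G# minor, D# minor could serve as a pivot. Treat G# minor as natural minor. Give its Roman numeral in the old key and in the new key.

vi in F# major; v in G# minor

The scale of F# major is F# G# A# B C# D# E#; D# is degree 6, and the triad built there (D#-F#-A#) is minor, so it is vi.
The scale of G# minor (natural minor) is G# A# B C# D# E F#; D# is degree 5, and the triad built there (D#-F#-A#) is minor, so it is v.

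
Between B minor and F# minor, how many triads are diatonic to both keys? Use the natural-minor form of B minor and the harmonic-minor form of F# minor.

Diatonic triads of B minor (natural minor): B minor (i), C# diminished (ii°), D major (III), E minor (iv), F# minor (v), G major (VI), A major (VII).
Diatonic triads of F# minor (harmonic minor): F# minor (i), G# diminished (ii°), A augmented (III+), B minor (iv), C# major (V), D major (VI), E# diminished (vii°).
Matching root and quality in both lists: B minor, D major, F# minor.
That gives 3 common triads.

3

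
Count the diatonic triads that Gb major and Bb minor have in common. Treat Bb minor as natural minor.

Diatonic triads of Gb major: Gb (I), Abm (ii), Bbm (iii), Cb (IV), Db (V), Ebm (vi), Fdim (vii°).
Diatonic triads of Bb minor (natural minor): Bbm (i), Cdim (ii°), Db (III), Ebm (iv), Fm (v), Gb (VI), Ab (VII).
Matching root and quality in both lists: Gb, Bbm, Db, Ebm.
That gives 4 common triads.

4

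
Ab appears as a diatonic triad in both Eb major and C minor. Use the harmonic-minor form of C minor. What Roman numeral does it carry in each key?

IV in Eb major; VI in C minor

The scale of Eb major is Eb F G Ab Bb C D; Ab is degree 4, and the triad built there (Ab-C-Eb) is major, so it is IV.
The scale of C minor (harmonic minor) is C D Eb F G Ab B; Ab is degree 6, and the triad built there (Ab-C-Eb) is major, so it is VI.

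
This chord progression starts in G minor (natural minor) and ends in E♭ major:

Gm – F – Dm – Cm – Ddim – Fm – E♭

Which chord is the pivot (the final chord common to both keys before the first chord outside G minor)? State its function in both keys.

Cm — iv in G minor, vi in E♭ major

Chords diatonic to G minor: Gm, Adim, B♭, Cm, Dm, E♭, F.
Reading the progression, the first chord not in that set is Ddim, so the modulation leaves G minor there.
The chord immediately before Ddim is Cm, which is diatonic to both keys: iv in G minor and vi in E♭ major.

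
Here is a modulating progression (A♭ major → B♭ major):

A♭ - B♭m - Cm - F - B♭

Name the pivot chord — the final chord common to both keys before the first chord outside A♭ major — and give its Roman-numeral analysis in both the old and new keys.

Cm — iii in A♭ major, ii in B♭ major

Chords diatonic to A♭ major: A♭, B♭m, Cm, D♭, E♭, Fm, Gdim.
Reading the progression, the first chord not in that set is F, so the modulation leaves A♭ major there.
The chord immediately before F is Cm, which is diatonic to both keys: iii in A♭ major and ii in B♭ major.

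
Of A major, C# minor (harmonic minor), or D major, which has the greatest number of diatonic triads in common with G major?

D major

Triads of G major: G (I), Am (ii), Bm (iii), C (IV), D (V), Em (vi), F#dim (vii°).
A major shares 2: Bm, D.
C# minor (harmonic minor) shares 0: none.
D major shares 4: G, Bm, D, Em.
The most common triads (4) are shared with D major.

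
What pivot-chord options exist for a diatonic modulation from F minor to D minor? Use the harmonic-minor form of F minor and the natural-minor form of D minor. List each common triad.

Triads in F minor (harmonic minor): F minor (i), G diminished (ii°), Ab augmented (III+), Bb minor (iv), C major (V), Db major (VI), E diminished (vii°).
Triads in D minor (natural minor): D minor (i), E diminished (ii°), F major (III), G minor (iv), A minor (v), Bb major (VI), C major (VII).
Shared triads with their functions: C major (V in F minor, VII in D minor); E diminished (vii° in F minor, ii° in D minor).

C, Edim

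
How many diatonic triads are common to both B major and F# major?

4

Diatonic triads of B major: B major (I), C# minor (ii), D# minor (iii), E major (IV), F# major (V), G# minor (vi), A# diminished (vii°).
Diatonic triads of F# major: F# major (I), G# minor (ii), A# minor (iii), B major (IV), C# major (V), D# minor (vi), E# diminished (vii°).
Matching root and quality in both lists: B major, D# minor, F# major, G# minor.
That gives 4 common triads.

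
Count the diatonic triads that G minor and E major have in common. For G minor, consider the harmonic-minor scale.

0

Diatonic triads of G minor (harmonic minor): G minor (i), A diminished (ii°), Bb augmented (III+), C minor (iv), D major (V), Eb major (VI), F# diminished (vii°).
Diatonic triads of E major: E major (I), F# minor (ii), G# minor (iii), A major (IV), B major (V), C# minor (vi), D# diminished (vii°).
No triad has the same root and quality in both keys.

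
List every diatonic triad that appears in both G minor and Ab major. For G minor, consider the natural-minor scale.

Triads in G minor (natural minor): Gm (i), Adim (ii°), Bb (III), Cm (iv), Dm (v), Eb (VI), F (VII).
Triads in Ab major: Ab (I), Bbm (ii), Cm (iii), Db (IV), Eb (V), Fm (vi), Gdim (vii°).
Shared triads with their functions: Cm (iv in G minor, iii in Ab major); Eb (VI in G minor, V in Ab major).

Cm, Eb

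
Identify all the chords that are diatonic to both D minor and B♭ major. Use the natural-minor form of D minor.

Triads in D minor (natural minor): D minor (i), E diminished (ii°), F major (III), G minor (iv), A minor (v), B♭ major (VI), C major (VII).
Triads in B♭ major: B♭ major (I), C minor (ii), D minor (iii), E♭ major (IV), F major (V), G minor (vi), A diminished (vii°).
Shared triads with their functions: D minor (i in D minor, iii in B♭ major); F major (III in D minor, V in B♭ major); G minor (iv in D minor, vi in B♭ major); B♭ major (VI in D minor, I in B♭ major).

Dm, F, Gm, B♭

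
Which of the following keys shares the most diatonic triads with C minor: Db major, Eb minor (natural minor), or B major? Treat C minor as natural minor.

Triads of C minor (natural minor): Cm (i), Ddim (ii°), Eb (III), Fm (iv), Gm (v), Ab (VI), Bb (VII).
Db major shares 2: Fm, Ab.
Eb minor (natural minor) shares 0: none.
B major shares 0: none.
The most common triads (2) are shared with Db major.

Db major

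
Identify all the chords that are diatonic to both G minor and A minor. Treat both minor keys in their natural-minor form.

Triads in G minor (natural minor): G minor (i), A diminished (ii°), Bb major (III), C minor (iv), D minor (v), Eb major (VI), F major (VII).
Triads in A minor (natural minor): A minor (i), B diminished (ii°), C major (III), D minor (iv), E minor (v), F major (VI), G major (VII).
Shared triads with their functions: D minor (v in G minor, iv in A minor); F major (VII in G minor, VI in A minor).

Dm, F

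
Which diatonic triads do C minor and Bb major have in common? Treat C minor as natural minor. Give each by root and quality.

Triads in C minor (natural minor): Cm (i), Ddim (ii°), Eb (III), Fm (iv), Gm (v), Ab (VI), Bb (VII).
Triads in Bb major: Bb (I), Cm (ii), Dm (iii), Eb (IV), F (V), Gm (vi), Adim (vii°).
Shared triads with their functions: Cm (i in C minor, ii in Bb major); Eb (III in C minor, IV in Bb major); Gm (v in C minor, vi in Bb major); Bb (VII in C minor, I in Bb major).

Cm, Eb, Gm, Bb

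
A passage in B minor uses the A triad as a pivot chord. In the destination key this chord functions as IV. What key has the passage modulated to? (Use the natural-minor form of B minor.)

The numeral IV denotes a major triad on scale degree 4. With A on degree 4, the tonic of the new key is E.
Degree 4 carries a major triad in major keys, so the destination is E major.
Check: the diatonic triads of E major are E (I), F#m (ii), G#m (iii), A (IV), B (V), C#m (vi), D#dim (vii°) — A is indeed IV.

E major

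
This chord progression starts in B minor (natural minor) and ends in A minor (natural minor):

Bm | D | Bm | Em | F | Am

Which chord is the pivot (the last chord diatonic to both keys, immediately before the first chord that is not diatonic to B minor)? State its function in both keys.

Em — iv in B minor, v in A minor

Chords diatonic to B minor: Bm, C♯dim, D, Em, F♯m, G, A.
Reading the progression, the first chord not in that set is F, so the modulation leaves B minor there.
The chord immediately before F is Em, which is diatonic to both keys: iv in B minor and v in A minor.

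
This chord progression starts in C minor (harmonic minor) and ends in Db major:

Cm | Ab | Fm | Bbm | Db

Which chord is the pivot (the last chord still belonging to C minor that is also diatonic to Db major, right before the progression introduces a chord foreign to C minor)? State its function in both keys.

Fm — iv in C minor, iii in Db major

Chords diatonic to C minor: Cm, Ddim, Ebaug, Fm, G, Ab, Bdim.
Reading the progression, the first chord not in that set is Bbm, so the modulation leaves C minor there.
The chord immediately before Bbm is Fm, which is diatonic to both keys: iv in C minor and iii in Db major.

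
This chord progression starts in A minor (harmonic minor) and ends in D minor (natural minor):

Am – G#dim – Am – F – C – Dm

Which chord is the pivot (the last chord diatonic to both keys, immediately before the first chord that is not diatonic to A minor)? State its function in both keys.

F — VI in A minor, III in D minor

Chords diatonic to A minor: Am, Bdim, Caug, Dm, E, F, G#dim.
Reading the progression, the first chord not in that set is C, so the modulation leaves A minor there.
The chord immediately before C is F, which is diatonic to both keys: VI in A minor and III in D minor.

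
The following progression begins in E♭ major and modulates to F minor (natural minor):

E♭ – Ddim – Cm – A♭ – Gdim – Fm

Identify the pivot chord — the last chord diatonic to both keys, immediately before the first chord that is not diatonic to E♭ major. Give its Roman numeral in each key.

A♭ — IV in E♭ major, III in F minor

Chords diatonic to E♭ major: E♭, Fm, Gm, A♭, B♭, Cm, Ddim.
Reading the progression, the first chord not in that set is Gdim, so the modulation leaves E♭ major there.
The chord immediately before Gdim is A♭, which is diatonic to both keys: IV in E♭ major and III in F minor.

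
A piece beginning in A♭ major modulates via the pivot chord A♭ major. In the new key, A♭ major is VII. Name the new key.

The numeral VII denotes a major triad on scale degree 7. With A♭ on degree 7, the tonic of the new key is B♭.
Degree 7 carries a major triad in natural-minor keys, so the destination is B♭ minor.
Check: the diatonic triads of B♭ minor (natural minor) are B♭m (i), Cdim (ii°), D♭ (III), E♭m (iv), Fm (v), G♭ (VI), A♭ (VII) — A♭ major is indeed VII.

B♭ minor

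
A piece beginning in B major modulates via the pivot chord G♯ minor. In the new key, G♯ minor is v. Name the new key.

The numeral v denotes a minor triad on scale degree 5. With G♯ on degree 5, the tonic of the new key is C♯.
Degree 5 carries a minor triad in natural-minor keys, so the destination is C♯ minor.
Check: the diatonic triads of C♯ minor (natural minor) are C♯m (i), D♯dim (ii°), E (III), F♯m (iv), G♯m (v), A (VI), B (VII) — G♯ minor is indeed v.

C♯ minor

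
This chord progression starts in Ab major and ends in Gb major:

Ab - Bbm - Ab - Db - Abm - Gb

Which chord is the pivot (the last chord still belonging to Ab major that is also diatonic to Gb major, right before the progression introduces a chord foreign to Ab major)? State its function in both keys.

Chords diatonic to Ab major: Ab, Bbm, Cm, Db, Eb, Fm, Gdim.
Reading the progression, the first chord not in that set is Abm, so the modulation leaves Ab major there.
The chord immediately before Abm is Db, which is diatonic to both keys: IV in Ab major and V in Gb major.

Db — IV in Ab major, V in Gb major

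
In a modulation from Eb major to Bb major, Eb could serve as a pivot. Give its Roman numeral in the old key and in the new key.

The scale of Eb major is Eb F G Ab Bb C D; Eb is degree 1, and the triad built there (Eb-G-Bb) is major, so it is I.
The scale of Bb major is Bb C D Eb F G A; Eb is degree 4, and the triad built there (Eb-G-Bb) is major, so it is IV.

I in Eb major; IV in Bb major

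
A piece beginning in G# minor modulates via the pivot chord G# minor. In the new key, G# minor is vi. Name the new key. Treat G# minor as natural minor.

B major

The numeral vi denotes a minor triad on scale degree 6. With G# on degree 6, the tonic of the new key is B.
Degree 6 carries a minor triad in major keys, so the destination is B major.
Check: the diatonic triads of B major are B (I), C#m (ii), D#m (iii), E (IV), F# (V), G#m (vi), A#dim (vii°) — G# minor is indeed vi.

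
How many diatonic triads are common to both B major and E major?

Diatonic triads of B major: B (I), C♯m (ii), D♯m (iii), E (IV), F♯ (V), G♯m (vi), A♯dim (vii°).
Diatonic triads of E major: E (I), F♯m (ii), G♯m (iii), A (IV), B (V), C♯m (vi), D♯dim (vii°).
Matching root and quality in both lists: B, C♯m, E, G♯m.
That gives 4 common triads.

4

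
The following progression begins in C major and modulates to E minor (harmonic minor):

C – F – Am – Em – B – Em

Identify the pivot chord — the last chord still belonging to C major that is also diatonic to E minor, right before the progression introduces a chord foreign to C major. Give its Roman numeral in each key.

Chords diatonic to C major: C, Dm, Em, F, G, Am, Bdim.
Reading the progression, the first chord not in that set is B, so the modulation leaves C major there.
The chord immediately before B is Em, which is diatonic to both keys: iii in C major and i in E minor.

Em — iii in C major, i in E minor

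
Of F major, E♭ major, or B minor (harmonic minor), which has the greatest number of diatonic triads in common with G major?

B minor

Triads of G major: G major (I), A minor (ii), B minor (iii), C major (IV), D major (V), E minor (vi), F♯ diminished (vii°).
F major shares 2: Am, C.
E♭ major shares 0: none.
B minor (harmonic minor) shares 3: G, Bm, Em.
The most common triads (3) are shared with B minor.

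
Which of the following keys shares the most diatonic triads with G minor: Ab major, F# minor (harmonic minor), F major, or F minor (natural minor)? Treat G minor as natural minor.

Triads of G minor (natural minor): Gm (i), Adim (ii°), Bb (III), Cm (iv), Dm (v), Eb (VI), F (VII).
Ab major shares 2: Cm, Eb.
F# minor (harmonic minor) shares 0: none.
F major shares 4: Gm, Bb, Dm, F.
F minor (natural minor) shares 2: Cm, Eb.
The most common triads (4) are shared with F major.

F major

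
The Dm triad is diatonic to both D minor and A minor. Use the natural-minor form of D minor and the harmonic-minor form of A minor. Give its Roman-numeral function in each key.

The scale of D minor (natural minor) is D E F G A B♭ C; D is degree 1, and the triad built there (D-F-A) is minor, so it is i.
The scale of A minor (harmonic minor) is A B C D E F G♯; D is degree 4, and the triad built there (D-F-A) is minor, so it is iv.

i in D minor; iv in A minor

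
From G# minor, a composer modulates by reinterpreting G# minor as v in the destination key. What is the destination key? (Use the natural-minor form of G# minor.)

C# minor

The numeral v denotes a minor triad on scale degree 5. With G# on degree 5, the tonic of the new key is C#.
Degree 5 carries a minor triad in natural-minor keys, so the destination is C# minor.
Check: the diatonic triads of C# minor (natural minor) are C#m (i), D#dim (ii°), E (III), F#m (iv), G#m (v), A (VI), B (VII) — G# minor is indeed v.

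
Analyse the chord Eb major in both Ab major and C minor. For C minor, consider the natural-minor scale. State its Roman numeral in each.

V in Ab major; III in C minor

The scale of Ab major is Ab Bb C Db Eb F G; Eb is degree 5, and the triad built there (Eb-G-Bb) is major, so it is V.
The scale of C minor (natural minor) is C D Eb F G Ab Bb; Eb is degree 3, and the triad built there (Eb-G-Bb) is major, so it is III.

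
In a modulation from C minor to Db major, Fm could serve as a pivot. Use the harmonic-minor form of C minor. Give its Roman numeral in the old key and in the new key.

iv in C minor; iii in Db major

The scale of C minor (harmonic minor) is C D Eb F G Ab B; F is degree 4, and the triad built there (F-Ab-C) is minor, so it is iv.
The scale of Db major is Db Eb F Gb Ab Bb C; F is degree 3, and the triad built there (F-Ab-C) is minor, so it is iii.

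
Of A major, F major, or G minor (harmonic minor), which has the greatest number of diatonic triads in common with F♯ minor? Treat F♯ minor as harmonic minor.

Triads of F♯ minor (harmonic minor): F♯ minor (i), G♯ diminished (ii°), A augmented (III+), B minor (iv), C♯ major (V), D major (VI), E♯ diminished (vii°).
A major shares 4: F♯m, G♯dim, Bm, D.
F major shares 0: none.
G minor (harmonic minor) shares 1: D.
The most common triads (4) are shared with A major.

A major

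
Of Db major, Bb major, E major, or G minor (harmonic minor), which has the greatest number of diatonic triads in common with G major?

Triads of G major: G (I), Am (ii), Bm (iii), C (IV), D (V), Em (vi), F#dim (vii°).
Db major shares 0: none.
Bb major shares 0: none.
E major shares 0: none.
G minor (harmonic minor) shares 2: D, F#dim.
The most common triads (2) are shared with G minor.

G minor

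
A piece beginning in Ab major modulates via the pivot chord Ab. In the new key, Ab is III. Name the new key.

The numeral III denotes a major triad on scale degree 3. With Ab on degree 3, the tonic of the new key is F.
Degree 3 carries a major triad in natural-minor keys, so the destination is F minor.
Check: the diatonic triads of F minor (natural minor) are Fm (i), Gdim (ii°), Ab (III), Bbm (iv), Cm (v), Db (VI), Eb (VII) — Ab is indeed III.

F minor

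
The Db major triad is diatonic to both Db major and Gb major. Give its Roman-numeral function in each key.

I in Db major; V in Gb major

The scale of Db major is Db Eb F Gb Ab Bb C; Db is degree 1, and the triad built there (Db-F-Ab) is major, so it is I.
The scale of Gb major is Gb Ab Bb Cb Db Eb F; Db is degree 5, and the triad built there (Db-F-Ab) is major, so it is V.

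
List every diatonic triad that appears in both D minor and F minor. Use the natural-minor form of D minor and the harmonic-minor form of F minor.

Edim, C

Triads in D minor (natural minor): D minor (i), E diminished (ii°), F major (III), G minor (iv), A minor (v), Bb major (VI), C major (VII).
Triads in F minor (harmonic minor): F minor (i), G diminished (ii°), Ab augmented (III+), Bb minor (iv), C major (V), Db major (VI), E diminished (vii°).
Shared triads with their functions: E diminished (ii° in D minor, vii° in F minor); C major (VII in D minor, V in F minor).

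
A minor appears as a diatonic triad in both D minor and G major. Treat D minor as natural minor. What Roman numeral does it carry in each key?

The scale of D minor (natural minor) is D E F G A Bb C; A is degree 5, and the triad built there (A-C-E) is minor, so it is v.
The scale of G major is G A B C D E F#; A is degree 2, and the triad built there (A-C-E) is minor, so it is ii.

v in D minor; ii in G major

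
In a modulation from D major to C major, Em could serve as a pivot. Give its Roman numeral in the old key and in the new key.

ii in D major; iii in C major

The scale of D major is D E F# G A B C#; E is degree 2, and the triad built there (E-G-B) is minor, so it is ii.
The scale of C major is C D E F G A B; E is degree 3, and the triad built there (E-G-B) is minor, so it is iii.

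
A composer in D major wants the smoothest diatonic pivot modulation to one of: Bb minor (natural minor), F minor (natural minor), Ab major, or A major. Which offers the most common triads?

Triads of D major: D (I), Em (ii), F#m (iii), G (IV), A (V), Bm (vi), C#dim (vii°).
Bb minor (natural minor) shares 0: none.
F minor (natural minor) shares 0: none.
Ab major shares 0: none.
A major shares 4: D, F#m, A, Bm.
The most common triads (4) are shared with A major.

A major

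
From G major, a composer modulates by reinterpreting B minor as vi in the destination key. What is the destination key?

The numeral vi denotes a minor triad on scale degree 6. With B on degree 6, the tonic of the new key is D.
Degree 6 carries a minor triad in major keys, so the destination is D major.
Check: the diatonic triads of D major are D (I), Em (ii), F#m (iii), G (IV), A (V), Bm (vi), C#dim (vii°) — B minor is indeed vi.

D major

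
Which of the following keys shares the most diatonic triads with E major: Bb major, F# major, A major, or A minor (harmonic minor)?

A major

Triads of E major: E (I), F#m (ii), G#m (iii), A (IV), B (V), C#m (vi), D#dim (vii°).
Bb major shares 0: none.
F# major shares 2: G#m, B.
A major shares 4: E, F#m, A, C#m.
A minor (harmonic minor) shares 1: E.
The most common triads (4) are shared with A major.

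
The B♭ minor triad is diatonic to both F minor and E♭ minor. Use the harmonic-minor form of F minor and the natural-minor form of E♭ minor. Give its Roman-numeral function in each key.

The scale of F minor (harmonic minor) is F G A♭ B♭ C D♭ E; B♭ is degree 4, and the triad built there (B♭-D♭-F) is minor, so it is iv.
The scale of E♭ minor (natural minor) is E♭ F G♭ A♭ B♭ C♭ D♭; B♭ is degree 5, and the triad built there (B♭-D♭-F) is minor, so it is v.

iv in F minor; v in E♭ minor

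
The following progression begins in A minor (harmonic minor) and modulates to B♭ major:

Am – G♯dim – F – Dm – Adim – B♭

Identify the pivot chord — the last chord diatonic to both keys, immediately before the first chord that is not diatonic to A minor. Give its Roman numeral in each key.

Chords diatonic to A minor: Am, Bdim, Caug, Dm, E, F, G♯dim.
Reading the progression, the first chord not in that set is Adim, so the modulation leaves A minor there.
The chord immediately before Adim is Dm, which is diatonic to both keys: iv in A minor and iii in B♭ major.

Dm — iv in A minor, iii in B♭ major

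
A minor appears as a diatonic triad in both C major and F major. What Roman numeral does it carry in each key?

vi in C major; iii in F major

The scale of C major is C D E F G A B; A is degree 6, and the triad built there (A-C-E) is minor, so it is vi.
The scale of F major is F G A Bb C D E; A is degree 3, and the triad built there (A-C-E) is minor, so it is iii.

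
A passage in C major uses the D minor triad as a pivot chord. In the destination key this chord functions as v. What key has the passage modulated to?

G minor

The numeral v denotes a minor triad on scale degree 5. With D on degree 5, the tonic of the new key is G.
Degree 5 carries a minor triad in natural-minor keys, so the destination is G minor.
Check: the diatonic triads of G minor (natural minor) are Gm (i), Adim (ii°), Bb (III), Cm (iv), Dm (v), Eb (VI), F (VII) — D minor is indeed v.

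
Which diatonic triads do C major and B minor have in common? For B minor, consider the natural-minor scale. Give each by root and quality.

Triads in C major: C (I), Dm (ii), Em (iii), F (IV), G (V), Am (vi), Bdim (vii°).
Triads in B minor (natural minor): Bm (i), C♯dim (ii°), D (III), Em (iv), F♯m (v), G (VI), A (VII).
Shared triads with their functions: Em (iii in C major, iv in B minor); G (V in C major, VI in B minor).

Em, G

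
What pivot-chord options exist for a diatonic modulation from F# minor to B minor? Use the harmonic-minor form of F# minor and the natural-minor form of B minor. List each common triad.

Triads in F# minor (harmonic minor): F#m (i), G#dim (ii°), Aaug (III+), Bm (iv), C# (V), D (VI), E#dim (vii°).
Triads in B minor (natural minor): Bm (i), C#dim (ii°), D (III), Em (iv), F#m (v), G (VI), A (VII).
Shared triads with their functions: F#m (i in F# minor, v in B minor); Bm (iv in F# minor, i in B minor); D (VI in F# minor, III in B minor).

F#m, Bm, D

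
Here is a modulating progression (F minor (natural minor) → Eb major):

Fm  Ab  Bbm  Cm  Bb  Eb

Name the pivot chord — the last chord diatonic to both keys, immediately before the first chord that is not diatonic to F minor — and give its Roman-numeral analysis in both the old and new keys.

Chords diatonic to F minor: Fm, Gdim, Ab, Bbm, Cm, Db, Eb.
Reading the progression, the first chord not in that set is Bb, so the modulation leaves F minor there.
The chord immediately before Bb is Cm, which is diatonic to both keys: v in F minor and vi in Eb major.

Cm — v in F minor, vi in Eb major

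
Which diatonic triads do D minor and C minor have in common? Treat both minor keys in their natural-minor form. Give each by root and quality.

Gm, Bb

Triads in D minor (natural minor): Dm (i), Edim (ii°), F (III), Gm (iv), Am (v), Bb (VI), C (VII).
Triads in C minor (natural minor): Cm (i), Ddim (ii°), Eb (III), Fm (iv), Gm (v), Ab (VI), Bb (VII).
Shared triads with their functions: Gm (iv in D minor, v in C minor); Bb (VI in D minor, VII in C minor).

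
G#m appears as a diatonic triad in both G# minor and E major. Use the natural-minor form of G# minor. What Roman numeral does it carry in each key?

The scale of G# minor (natural minor) is G# A# B C# D# E F#; G# is degree 1, and the triad built there (G#-B-D#) is minor, so it is i.
The scale of E major is E F# G# A B C# D#; G# is degree 3, and the triad built there (G#-B-D#) is minor, so it is iii.

i in G# minor; iii in E major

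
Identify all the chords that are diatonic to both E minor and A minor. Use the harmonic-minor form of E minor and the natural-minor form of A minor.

Em, Am, C

Triads in E minor (harmonic minor): Em (i), F#dim (ii°), Gaug (III+), Am (iv), B (V), C (VI), D#dim (vii°).
Triads in A minor (natural minor): Am (i), Bdim (ii°), C (III), Dm (iv), Em (v), F (VI), G (VII).
Shared triads with their functions: Em (i in E minor, v in A minor); Am (iv in E minor, i in A minor); C (VI in E minor, III in A minor).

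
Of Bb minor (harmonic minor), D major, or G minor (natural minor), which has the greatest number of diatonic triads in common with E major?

D major

Triads of E major: E major (I), F# minor (ii), G# minor (iii), A major (IV), B major (V), C# minor (vi), D# diminished (vii°).
Bb minor (harmonic minor) shares 0: none.
D major shares 2: F#m, A.
G minor (natural minor) shares 0: none.
The most common triads (2) are shared with D major.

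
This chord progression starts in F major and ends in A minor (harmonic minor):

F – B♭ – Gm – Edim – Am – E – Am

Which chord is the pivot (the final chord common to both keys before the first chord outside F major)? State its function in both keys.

Am — iii in F major, i in A minor

Chords diatonic to F major: F, Gm, Am, B♭, C, Dm, Edim.
Reading the progression, the first chord not in that set is E, so the modulation leaves F major there.
The chord immediately before E is Am, which is diatonic to both keys: iii in F major and i in A minor.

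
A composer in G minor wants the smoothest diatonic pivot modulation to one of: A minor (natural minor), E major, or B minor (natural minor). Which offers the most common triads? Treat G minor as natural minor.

Triads of G minor (natural minor): G minor (i), A diminished (ii°), Bb major (III), C minor (iv), D minor (v), Eb major (VI), F major (VII).
A minor (natural minor) shares 2: Dm, F.
E major shares 0: none.
B minor (natural minor) shares 0: none.
The most common triads (2) are shared with A minor.

A minor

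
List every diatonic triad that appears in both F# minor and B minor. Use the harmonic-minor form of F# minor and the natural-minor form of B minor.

Triads in F# minor (harmonic minor): F#m (i), G#dim (ii°), Aaug (III+), Bm (iv), C# (V), D (VI), E#dim (vii°).
Triads in B minor (natural minor): Bm (i), C#dim (ii°), D (III), Em (iv), F#m (v), G (VI), A (VII).
Shared triads with their functions: F#m (i in F# minor, v in B minor); Bm (iv in F# minor, i in B minor); D (VI in F# minor, III in B minor).

F#m, Bm, D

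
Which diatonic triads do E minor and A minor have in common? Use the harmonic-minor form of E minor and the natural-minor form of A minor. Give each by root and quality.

Triads in E minor (harmonic minor): E minor (i), F# diminished (ii°), G augmented (III+), A minor (iv), B major (V), C major (VI), D# diminished (vii°).
Triads in A minor (natural minor): A minor (i), B diminished (ii°), C major (III), D minor (iv), E minor (v), F major (VI), G major (VII).
Shared triads with their functions: E minor (i in E minor, v in A minor); A minor (iv in E minor, i in A minor); C major (VI in E minor, III in A minor).

Em, Am, C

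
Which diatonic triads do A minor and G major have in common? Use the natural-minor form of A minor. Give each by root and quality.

Am, C, Em, G

Triads in A minor (natural minor): A minor (i), B diminished (ii°), C major (III), D minor (iv), E minor (v), F major (VI), G major (VII).
Triads in G major: G major (I), A minor (ii), B minor (iii), C major (IV), D major (V), E minor (vi), F# diminished (vii°).
Shared triads with their functions: A minor (i in A minor, ii in G major); C major (III in A minor, IV in G major); E minor (v in A minor, vi in G major); G major (VII in A minor, I in G major).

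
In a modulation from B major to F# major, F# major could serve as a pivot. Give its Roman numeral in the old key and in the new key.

The scale of B major is B C# D# E F# G# A#; F# is degree 5, and the triad built there (F#-A#-C#) is major, so it is V.
The scale of F# major is F# G# A# B C# D# E#; F# is degree 1, and the triad built there (F#-A#-C#) is major, so it is I.

V in B major; I in F# major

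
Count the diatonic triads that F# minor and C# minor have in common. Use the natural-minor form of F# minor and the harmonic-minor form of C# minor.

3

Diatonic triads of F# minor (natural minor): F# minor (i), G# diminished (ii°), A major (III), B minor (iv), C# minor (v), D major (VI), E major (VII).
Diatonic triads of C# minor (harmonic minor): C# minor (i), D# diminished (ii°), E augmented (III+), F# minor (iv), G# major (V), A major (VI), B# diminished (vii°).
Matching root and quality in both lists: F# minor, A major, C# minor.
That gives 3 common triads.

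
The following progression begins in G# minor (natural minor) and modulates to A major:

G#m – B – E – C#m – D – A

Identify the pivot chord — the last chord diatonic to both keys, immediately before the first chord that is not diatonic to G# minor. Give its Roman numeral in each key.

C#m — iv in G# minor, iii in A major

Chords diatonic to G# minor: G#m, A#dim, B, C#m, D#m, E, F#.
Reading the progression, the first chord not in that set is D, so the modulation leaves G# minor there.
The chord immediately before D is C#m, which is diatonic to both keys: iv in G# minor and iii in A major.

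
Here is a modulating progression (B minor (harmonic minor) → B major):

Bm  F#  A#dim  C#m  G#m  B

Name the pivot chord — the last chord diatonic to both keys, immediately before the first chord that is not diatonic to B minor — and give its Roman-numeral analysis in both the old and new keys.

Chords diatonic to B minor: Bm, C#dim, Daug, Em, F#, G, A#dim.
Reading the progression, the first chord not in that set is C#m, so the modulation leaves B minor there.
The chord immediately before C#m is A#dim, which is diatonic to both keys: vii° in B minor and vii° in B major.

A#dim — vii° in B minor, vii° in B major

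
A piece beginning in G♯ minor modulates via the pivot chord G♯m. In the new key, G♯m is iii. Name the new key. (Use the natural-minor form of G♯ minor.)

E major

The numeral iii denotes a minor triad on scale degree 3. With G♯ on degree 3, the tonic of the new key is E.
Degree 3 carries a minor triad in major keys, so the destination is E major.
Check: the diatonic triads of E major are E (I), F♯m (ii), G♯m (iii), A (IV), B (V), C♯m (vi), D♯dim (vii°) — G♯m is indeed iii.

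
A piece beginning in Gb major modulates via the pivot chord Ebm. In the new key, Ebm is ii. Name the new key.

Db major

The numeral ii denotes a minor triad on scale degree 2. With Eb on degree 2, the tonic of the new key is Db.
Degree 2 carries a minor triad in major keys, so the destination is Db major.
Check: the diatonic triads of Db major are Db (I), Ebm (ii), Fm (iii), Gb (IV), Ab (V), Bbm (vi), Cdim (vii°) — Ebm is indeed ii.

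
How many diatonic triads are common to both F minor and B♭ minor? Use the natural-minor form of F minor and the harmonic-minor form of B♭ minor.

1

Diatonic triads of F minor (natural minor): Fm (i), Gdim (ii°), A♭ (III), B♭m (iv), Cm (v), D♭ (VI), E♭ (VII).
Diatonic triads of B♭ minor (harmonic minor): B♭m (i), Cdim (ii°), D♭aug (III+), E♭m (iv), F (V), G♭ (VI), Adim (vii°).
Matching root and quality in both lists: B♭m.
That gives 1 common triad.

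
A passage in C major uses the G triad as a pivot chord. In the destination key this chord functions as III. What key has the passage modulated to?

The numeral III denotes a major triad on scale degree 3. With G on degree 3, the tonic of the new key is E.
Degree 3 carries a major triad in natural-minor keys, so the destination is E minor.
Check: the diatonic triads of E minor (natural minor) are Em (i), F#dim (ii°), G (III), Am (iv), Bm (v), C (VI), D (VII) — G is indeed III.

E minor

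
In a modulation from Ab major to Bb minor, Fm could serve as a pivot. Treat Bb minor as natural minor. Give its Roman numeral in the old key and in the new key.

vi in Ab major; v in Bb minor

The scale of Ab major is Ab Bb C Db Eb F G; F is degree 6, and the triad built there (F-Ab-C) is minor, so it is vi.
The scale of Bb minor (natural minor) is Bb C Db Eb F Gb Ab; F is degree 5, and the triad built there (F-Ab-C) is minor, so it is v.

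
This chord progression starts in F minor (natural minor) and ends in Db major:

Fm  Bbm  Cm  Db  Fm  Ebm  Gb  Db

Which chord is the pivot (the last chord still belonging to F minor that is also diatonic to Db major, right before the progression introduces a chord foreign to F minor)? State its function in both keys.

Fm — i in F minor, iii in Db major

Chords diatonic to F minor: Fm, Gdim, Ab, Bbm, Cm, Db, Eb.
Reading the progression, the first chord not in that set is Ebm, so the modulation leaves F minor there.
The chord immediately before Ebm is Fm, which is diatonic to both keys: i in F minor and iii in Db major.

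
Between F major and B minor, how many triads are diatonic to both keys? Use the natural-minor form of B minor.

Diatonic triads of F major: F (I), Gm (ii), Am (iii), Bb (IV), C (V), Dm (vi), Edim (vii°).
Diatonic triads of B minor (natural minor): Bm (i), C#dim (ii°), D (III), Em (iv), F#m (v), G (VI), A (VII).
No triad has the same root and quality in both keys.

0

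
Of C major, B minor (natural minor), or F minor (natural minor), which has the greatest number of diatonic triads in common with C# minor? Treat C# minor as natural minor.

B minor

Triads of C# minor (natural minor): C#m (i), D#dim (ii°), E (III), F#m (iv), G#m (v), A (VI), B (VII).
C major shares 0: none.
B minor (natural minor) shares 2: F#m, A.
F minor (natural minor) shares 0: none.
The most common triads (2) are shared with B minor.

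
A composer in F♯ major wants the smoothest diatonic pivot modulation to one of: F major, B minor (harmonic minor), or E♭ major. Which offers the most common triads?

B minor

Triads of F♯ major: F♯ major (I), G♯ minor (ii), A♯ minor (iii), B major (IV), C♯ major (V), D♯ minor (vi), E♯ diminished (vii°).
F major shares 0: none.
B minor (harmonic minor) shares 1: F♯.
E♭ major shares 0: none.
The most common triads (1) are shared with B minor.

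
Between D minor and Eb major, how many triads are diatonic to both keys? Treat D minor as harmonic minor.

Diatonic triads of D minor (harmonic minor): Dm (i), Edim (ii°), Faug (III+), Gm (iv), A (V), Bb (VI), C#dim (vii°).
Diatonic triads of Eb major: Eb (I), Fm (ii), Gm (iii), Ab (IV), Bb (V), Cm (vi), Ddim (vii°).
Matching root and quality in both lists: Gm, Bb.
That gives 2 common triads.

2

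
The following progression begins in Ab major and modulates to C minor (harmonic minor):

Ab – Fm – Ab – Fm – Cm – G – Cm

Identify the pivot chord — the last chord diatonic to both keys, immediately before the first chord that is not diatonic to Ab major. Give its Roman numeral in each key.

Chords diatonic to Ab major: Ab, Bbm, Cm, Db, Eb, Fm, Gdim.
Reading the progression, the first chord not in that set is G, so the modulation leaves Ab major there.
The chord immediately before G is Cm, which is diatonic to both keys: iii in Ab major and i in C minor.

Cm — iii in Ab major, i in C minor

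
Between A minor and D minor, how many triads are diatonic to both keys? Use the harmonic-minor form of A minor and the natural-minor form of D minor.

Diatonic triads of A minor (harmonic minor): Am (i), Bdim (ii°), Caug (III+), Dm (iv), E (V), F (VI), G#dim (vii°).
Diatonic triads of D minor (natural minor): Dm (i), Edim (ii°), F (III), Gm (iv), Am (v), Bb (VI), C (VII).
Matching root and quality in both lists: Am, Dm, F.
That gives 3 common triads.

3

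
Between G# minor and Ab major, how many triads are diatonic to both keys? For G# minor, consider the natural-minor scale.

Diatonic triads of G# minor (natural minor): G#m (i), A#dim (ii°), B (III), C#m (iv), D#m (v), E (VI), F# (VII).
Diatonic triads of Ab major: Ab (I), Bbm (ii), Cm (iii), Db (IV), Eb (V), Fm (vi), Gdim (vii°).
No triad has the same root and quality in both keys.

0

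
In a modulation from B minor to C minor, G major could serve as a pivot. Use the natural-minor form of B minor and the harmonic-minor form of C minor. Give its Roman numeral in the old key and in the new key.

The scale of B minor (natural minor) is B C# D E F# G A; G is degree 6, and the triad built there (G-B-D) is major, so it is VI.
The scale of C minor (harmonic minor) is C D Eb F G Ab B; G is degree 5, and the triad built there (G-B-D) is major, so it is V.

VI in B minor; V in C minor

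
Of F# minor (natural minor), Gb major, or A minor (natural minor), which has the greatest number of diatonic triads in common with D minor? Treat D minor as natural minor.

Triads of D minor (natural minor): D minor (i), E diminished (ii°), F major (III), G minor (iv), A minor (v), Bb major (VI), C major (VII).
F# minor (natural minor) shares 0: none.
Gb major shares 0: none.
A minor (natural minor) shares 4: Dm, F, Am, C.
The most common triads (4) are shared with A minor.

A minor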